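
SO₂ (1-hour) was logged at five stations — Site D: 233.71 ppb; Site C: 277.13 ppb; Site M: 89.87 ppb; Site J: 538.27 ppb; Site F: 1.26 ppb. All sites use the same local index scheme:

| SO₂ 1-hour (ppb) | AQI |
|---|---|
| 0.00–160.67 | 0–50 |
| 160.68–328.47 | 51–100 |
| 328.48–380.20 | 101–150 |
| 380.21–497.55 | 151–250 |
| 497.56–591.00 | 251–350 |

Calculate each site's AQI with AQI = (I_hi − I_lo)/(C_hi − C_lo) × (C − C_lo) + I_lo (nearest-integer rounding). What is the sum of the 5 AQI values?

Site D: 233.71 lies in 160.68–328.47, so I_lo=51, I_hi=100, C_lo=160.68, C_hi=328.47.
(100−51)/(328.47−160.68) × (233.71−160.68) + 51 = 49/167.79 × 73.03 + 51 ≈ 72.33 → 72.
Site C: row 160.68–328.47 (AQI 51–100). (100−51)·(277.13−160.68)/(328.47−160.68) + 51 = 49·116.45/167.79 + 51 ≈ 85.01 → 85.
Site M: row 0.00–160.67 (AQI 0–50). (50−0)·(89.87−0.00)/(160.67−0.00) + 0 = 50·89.87/160.67 + 0 ≈ 27.97 → 28.
Site J: 538.27 lies in 497.56–591.00, so I_lo=251, I_hi=350, C_lo=497.56, C_hi=591.00.
(350−251)/(591.00−497.56) × (538.27−497.56) + 251 = 99/93.44 × 40.71 + 251 ≈ 294.13 → 294.
Site F: row 0.00–160.67 (AQI 0–50). (50−0)·(1.26−0.00)/(160.67−0.00) + 0 = 50·1.26/160.67 + 0 ≈ 0.39 → 0.
AQIs: Site D=72, Site C=85, Site M=28, Site J=294, Site F=0. Sum = 72 + 85 + 28 + 294 + 0 = 479.

479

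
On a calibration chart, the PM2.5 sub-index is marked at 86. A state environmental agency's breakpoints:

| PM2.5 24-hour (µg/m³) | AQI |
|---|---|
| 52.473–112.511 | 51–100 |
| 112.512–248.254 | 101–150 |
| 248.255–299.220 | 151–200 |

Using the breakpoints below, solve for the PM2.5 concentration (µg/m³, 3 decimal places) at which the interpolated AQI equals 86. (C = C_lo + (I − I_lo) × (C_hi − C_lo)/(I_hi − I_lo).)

95.357

AQI 86 lies in the 51–100 band, which corresponds to 52.473–112.511 µg/m³.
C = 52.473 + (86−51)×(112.511−52.473)/(100−51) = 52.473 + 35×60.038/49 ≈ 95.35729 µg/m³ → 95.357 µg/m³ to 3 dp.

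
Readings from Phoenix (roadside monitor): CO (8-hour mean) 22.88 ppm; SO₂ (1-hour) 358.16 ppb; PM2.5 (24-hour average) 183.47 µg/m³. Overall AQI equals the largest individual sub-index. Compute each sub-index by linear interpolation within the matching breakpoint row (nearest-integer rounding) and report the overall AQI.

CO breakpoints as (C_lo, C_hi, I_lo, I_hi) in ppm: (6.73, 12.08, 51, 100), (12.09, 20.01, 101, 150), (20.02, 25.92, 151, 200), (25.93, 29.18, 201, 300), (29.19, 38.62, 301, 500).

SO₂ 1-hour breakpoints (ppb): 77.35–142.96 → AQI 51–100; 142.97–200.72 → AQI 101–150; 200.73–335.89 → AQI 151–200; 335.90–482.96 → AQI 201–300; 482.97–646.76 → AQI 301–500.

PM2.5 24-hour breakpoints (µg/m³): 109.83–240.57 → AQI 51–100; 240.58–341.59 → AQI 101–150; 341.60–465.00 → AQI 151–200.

216

CO: 22.88 ∈ [20.02, 25.92] ↔ index [151, 200].
151 + (22.88−20.02)·(200−151)/(25.92−20.02) = 151 + 2.86·49/5.90 ≈ 174.75, so AQI = 175.
SO₂: row 335.90–482.96 (AQI 201–300). (300−201)·(358.16−335.90)/(482.96−335.90) + 201 = 99·22.26/147.06 + 201 ≈ 215.99 → 216.
PM2.5: 183.47 lies in 109.83–240.57, so I_lo=51, I_hi=100, C_lo=109.83, C_hi=240.57.
(100−51)/(240.57−109.83) × (183.47−109.83) + 51 = 49/130.74 × 73.64 + 51 ≈ 78.60 → 79.
Sub-indices: CO→175, SO₂→216, PM2.5→79. Overall AQI = max = 216; dominant pollutant is SO₂.
AQI 216: Very Unhealthy.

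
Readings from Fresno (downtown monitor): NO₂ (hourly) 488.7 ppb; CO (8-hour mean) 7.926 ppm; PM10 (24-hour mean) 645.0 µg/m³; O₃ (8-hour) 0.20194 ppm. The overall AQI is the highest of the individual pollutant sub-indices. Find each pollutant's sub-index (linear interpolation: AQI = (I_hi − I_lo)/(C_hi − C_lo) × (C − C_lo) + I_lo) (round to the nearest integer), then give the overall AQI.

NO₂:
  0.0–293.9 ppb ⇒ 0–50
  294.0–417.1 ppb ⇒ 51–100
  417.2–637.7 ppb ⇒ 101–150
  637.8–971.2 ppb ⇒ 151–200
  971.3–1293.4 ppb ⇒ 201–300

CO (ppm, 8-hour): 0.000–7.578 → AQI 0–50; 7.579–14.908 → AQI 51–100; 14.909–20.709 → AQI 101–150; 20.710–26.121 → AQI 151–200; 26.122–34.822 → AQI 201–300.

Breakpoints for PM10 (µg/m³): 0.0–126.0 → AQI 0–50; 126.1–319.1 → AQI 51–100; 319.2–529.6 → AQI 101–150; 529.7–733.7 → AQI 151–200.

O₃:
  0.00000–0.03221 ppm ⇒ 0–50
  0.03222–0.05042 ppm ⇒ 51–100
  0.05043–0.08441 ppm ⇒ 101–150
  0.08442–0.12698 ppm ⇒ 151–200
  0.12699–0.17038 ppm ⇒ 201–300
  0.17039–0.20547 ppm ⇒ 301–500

NO₂: 488.7 ∈ [417.2, 637.7] ↔ index [101, 150].
101 + (488.7−417.2)·(150−101)/(637.7−417.2) = 101 + 71.5·49/220.5 ≈ 116.89, so AQI = 117.
CO 7.926: bracket 7.579–14.908 → index 51–100; slope 49/7.329, offset 0.347.
AQI = 51 + 49/7.329·0.347 ≈ 53.32 ⇒ 53.
PM10 645.0: bracket 529.7–733.7 → index 151–200; slope 49/204.0, offset 115.3.
AQI = 151 + 49/204.0·115.3 ≈ 178.69 ⇒ 179.
O₃: 0.20194 lies in 0.17039–0.20547, so I_lo=301, I_hi=500, C_lo=0.17039, C_hi=0.20547.
(500−301)/(0.20547−0.17039) × (0.20194−0.17039) + 301 = 199/0.03508 × 0.03155 + 301 ≈ 479.98 → 480.
Sub-indices: NO₂→117, CO→53, PM10→179, O₃→480. Overall AQI = max = 480; dominant pollutant is O₃.

480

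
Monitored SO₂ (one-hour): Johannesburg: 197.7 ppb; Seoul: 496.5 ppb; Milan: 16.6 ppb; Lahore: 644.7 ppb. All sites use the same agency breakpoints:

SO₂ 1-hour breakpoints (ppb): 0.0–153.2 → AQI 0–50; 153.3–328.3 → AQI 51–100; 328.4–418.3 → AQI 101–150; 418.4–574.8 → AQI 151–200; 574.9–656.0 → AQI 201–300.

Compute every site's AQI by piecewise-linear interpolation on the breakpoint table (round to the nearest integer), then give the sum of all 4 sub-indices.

Johannesburg: 197.7 lies in 153.3–328.3, so I_lo=51, I_hi=100, C_lo=153.3, C_hi=328.3.
(100−51)/(328.3−153.3) × (197.7−153.3) + 51 = 49/175.0 × 44.4 + 51 ≈ 63.43 → 63.
Seoul 496.5: bracket 418.4–574.8 → index 151–200; slope 49/156.4, offset 78.1.
AQI = 151 + 49/156.4·78.1 ≈ 175.47 ⇒ 175.
Milan: 16.6 lies in 0.0–153.2, so I_lo=0, I_hi=50, C_lo=0.0, C_hi=153.2.
(50−0)/(153.2−0.0) × (16.6−0.0) + 0 = 50/153.2 × 16.6 + 0 ≈ 5.42 → 5.
Lahore: row 574.9–656.0 (AQI 201–300). (300−201)·(644.7−574.9)/(656.0−574.9) + 201 = 99·69.8/81.1 + 201 ≈ 286.21 → 286.
AQIs: Johannesburg=63, Seoul=175, Milan=5, Lahore=286. Sum = 63 + 175 + 5 + 286 = 529.

529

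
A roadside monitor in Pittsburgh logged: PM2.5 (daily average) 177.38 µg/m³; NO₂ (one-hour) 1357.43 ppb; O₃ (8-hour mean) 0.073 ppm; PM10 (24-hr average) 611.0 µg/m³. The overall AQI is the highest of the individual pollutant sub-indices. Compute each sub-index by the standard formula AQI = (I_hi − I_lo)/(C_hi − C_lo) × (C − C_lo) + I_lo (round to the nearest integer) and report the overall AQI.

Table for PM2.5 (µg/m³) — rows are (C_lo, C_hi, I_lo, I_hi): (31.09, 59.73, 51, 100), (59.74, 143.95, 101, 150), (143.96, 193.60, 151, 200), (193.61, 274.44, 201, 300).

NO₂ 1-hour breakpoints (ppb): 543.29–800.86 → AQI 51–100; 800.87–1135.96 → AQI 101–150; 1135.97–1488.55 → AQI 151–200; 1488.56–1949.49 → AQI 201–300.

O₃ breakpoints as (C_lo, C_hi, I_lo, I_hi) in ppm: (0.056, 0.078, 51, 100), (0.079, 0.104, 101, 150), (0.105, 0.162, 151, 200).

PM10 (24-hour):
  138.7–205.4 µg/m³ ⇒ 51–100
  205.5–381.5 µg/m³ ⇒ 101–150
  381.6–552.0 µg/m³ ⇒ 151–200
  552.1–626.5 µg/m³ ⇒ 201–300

279

PM2.5 177.38: bracket 143.96–193.60 → index 151–200; slope 49/49.64, offset 33.42.
AQI = 151 + 49/49.64·33.42 ≈ 183.99 ⇒ 184.
NO₂: 1357.43 ∈ [1135.97, 1488.55] ↔ index [151, 200].
151 + (1357.43−1135.97)·(200−151)/(1488.55−1135.97) = 151 + 221.46·49/352.58 ≈ 181.78, so AQI = 182.
O₃ 0.073: bracket 0.056–0.078 → index 51–100; slope 49/0.022, offset 0.017.
AQI = 51 + 49/0.022·0.017 ≈ 88.86 ⇒ 89.
PM10: 611.0 lies in 552.1–626.5, so I_lo=201, I_hi=300, C_lo=552.1, C_hi=626.5.
(300−201)/(626.5−552.1) × (611.0−552.1) + 201 = 99/74.4 × 58.9 + 201 ≈ 279.38 → 279.
Sub-indices: PM2.5→184, NO₂→182, O₃→89, PM10→279. Overall AQI = max = 279; dominant pollutant is PM10.
AQI 279: Very Unhealthy.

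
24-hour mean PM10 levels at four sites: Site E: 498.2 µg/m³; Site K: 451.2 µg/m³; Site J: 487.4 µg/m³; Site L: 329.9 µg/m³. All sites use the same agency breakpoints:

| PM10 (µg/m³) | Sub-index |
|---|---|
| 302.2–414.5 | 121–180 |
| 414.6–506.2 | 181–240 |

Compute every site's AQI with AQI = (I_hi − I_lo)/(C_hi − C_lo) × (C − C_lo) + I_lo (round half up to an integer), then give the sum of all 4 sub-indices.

804

Site E: 498.2 lies in 414.6–506.2, so I_lo=181, I_hi=240, C_lo=414.6, C_hi=506.2.
(240−181)/(506.2−414.6) × (498.2−414.6) + 181 = 59/91.6 × 83.6 + 181 ≈ 234.85 → 235.
Site K: 451.2 ∈ [414.6, 506.2] ↔ index [181, 240].
181 + (451.2−414.6)·(240−181)/(506.2−414.6) = 181 + 36.6·59/91.6 ≈ 204.57, so AQI = 205.
Site J: row 414.6–506.2 (AQI 181–240). (240−181)·(487.4−414.6)/(506.2−414.6) + 181 = 59·72.8/91.6 + 181 ≈ 227.89 → 228.
Site L: 329.9 ∈ [302.2, 414.5] ↔ index [121, 180].
121 + (329.9−302.2)·(180−121)/(414.5−302.2) = 121 + 27.7·59/112.3 ≈ 135.55, so AQI = 136.
AQIs: Site E=235, Site K=205, Site J=228, Site L=136. Sum = 235 + 205 + 228 + 136 = 804.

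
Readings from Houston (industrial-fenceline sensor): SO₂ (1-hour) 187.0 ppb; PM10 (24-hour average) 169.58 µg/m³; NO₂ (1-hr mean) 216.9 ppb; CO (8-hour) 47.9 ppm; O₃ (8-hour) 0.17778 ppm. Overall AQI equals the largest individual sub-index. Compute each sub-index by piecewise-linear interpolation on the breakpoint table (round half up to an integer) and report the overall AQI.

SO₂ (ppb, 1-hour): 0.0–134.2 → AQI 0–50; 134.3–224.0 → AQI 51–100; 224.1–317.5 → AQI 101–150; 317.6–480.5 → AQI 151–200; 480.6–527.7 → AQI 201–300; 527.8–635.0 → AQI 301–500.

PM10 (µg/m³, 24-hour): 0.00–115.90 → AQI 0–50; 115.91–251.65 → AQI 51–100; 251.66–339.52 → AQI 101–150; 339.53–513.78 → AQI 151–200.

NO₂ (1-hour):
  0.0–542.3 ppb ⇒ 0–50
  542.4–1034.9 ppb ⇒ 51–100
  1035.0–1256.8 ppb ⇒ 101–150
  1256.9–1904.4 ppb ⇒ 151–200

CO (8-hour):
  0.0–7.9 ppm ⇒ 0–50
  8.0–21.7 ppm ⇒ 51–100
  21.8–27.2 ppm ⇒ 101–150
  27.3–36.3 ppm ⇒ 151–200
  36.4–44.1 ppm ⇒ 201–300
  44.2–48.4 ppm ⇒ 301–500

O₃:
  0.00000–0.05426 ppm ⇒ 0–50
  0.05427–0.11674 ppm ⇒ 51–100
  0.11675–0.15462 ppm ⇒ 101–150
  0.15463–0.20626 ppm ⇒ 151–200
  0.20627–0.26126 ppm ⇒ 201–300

SO₂: 187.0 lies in 134.3–224.0, so I_lo=51, I_hi=100, C_lo=134.3, C_hi=224.0.
(100−51)/(224.0−134.3) × (187.0−134.3) + 51 = 49/89.7 × 52.7 + 51 ≈ 79.79 → 80.
PM10: 169.58 lies in 115.91–251.65, so I_lo=51, I_hi=100, C_lo=115.91, C_hi=251.65.
(100−51)/(251.65−115.91) × (169.58−115.91) + 51 = 49/135.74 × 53.67 + 51 ≈ 70.37 → 70.
NO₂ 216.9: bracket 0.0–542.3 → index 0–50; slope 50/542.3, offset 216.9.
AQI = 0 + 50/542.3·216.9 ≈ 20.00 ⇒ 20.
CO: row 44.2–48.4 (AQI 301–500). (500−301)·(47.9−44.2)/(48.4−44.2) + 301 = 199·3.7/4.2 + 301 ≈ 476.31 → 476.
O₃: 0.17778 lies in 0.15463–0.20626, so I_lo=151, I_hi=200, C_lo=0.15463, C_hi=0.20626.
(200−151)/(0.20626−0.15463) × (0.17778−0.15463) + 151 = 49/0.05163 × 0.02315 + 151 ≈ 172.97 → 173.
Sub-indices: SO₂→80, PM10→70, NO₂→20, CO→476, O₃→173. Overall AQI = max = 476; dominant pollutant is CO.

476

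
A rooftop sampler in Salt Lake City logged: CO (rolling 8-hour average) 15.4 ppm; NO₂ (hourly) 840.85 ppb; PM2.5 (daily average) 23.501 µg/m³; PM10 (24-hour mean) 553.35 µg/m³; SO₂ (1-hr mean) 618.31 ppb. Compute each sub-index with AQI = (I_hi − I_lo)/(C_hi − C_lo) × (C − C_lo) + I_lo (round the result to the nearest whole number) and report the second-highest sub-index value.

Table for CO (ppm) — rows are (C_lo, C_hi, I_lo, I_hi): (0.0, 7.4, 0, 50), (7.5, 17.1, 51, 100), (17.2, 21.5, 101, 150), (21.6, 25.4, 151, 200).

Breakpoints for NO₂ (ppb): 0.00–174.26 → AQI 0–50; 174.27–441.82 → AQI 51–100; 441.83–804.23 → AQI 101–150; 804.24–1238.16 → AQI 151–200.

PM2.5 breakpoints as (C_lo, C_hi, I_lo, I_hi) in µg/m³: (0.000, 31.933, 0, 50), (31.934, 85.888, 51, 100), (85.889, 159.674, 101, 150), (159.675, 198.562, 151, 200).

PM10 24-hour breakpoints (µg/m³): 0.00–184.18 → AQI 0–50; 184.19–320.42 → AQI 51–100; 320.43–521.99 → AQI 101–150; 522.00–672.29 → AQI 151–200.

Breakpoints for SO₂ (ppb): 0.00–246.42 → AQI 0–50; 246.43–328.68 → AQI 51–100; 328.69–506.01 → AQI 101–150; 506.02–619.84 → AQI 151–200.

161

CO: row 7.5–17.1 (AQI 51–100). (100−51)·(15.4−7.5)/(17.1−7.5) + 51 = 49·7.9/9.6 + 51 ≈ 91.32 → 91.
NO₂: 840.85 ∈ [804.24, 1238.16] ↔ index [151, 200].
151 + (840.85−804.24)·(200−151)/(1238.16−804.24) = 151 + 36.61·49/433.92 ≈ 155.13, so AQI = 155.
PM2.5 23.501: bracket 0.000–31.933 → index 0–50; slope 50/31.933, offset 23.501.
AQI = 0 + 50/31.933·23.501 ≈ 36.80 ⇒ 37.
PM10: 553.35 lies in 522.00–672.29, so I_lo=151, I_hi=200, C_lo=522.00, C_hi=672.29.
(200−151)/(672.29−522.00) × (553.35−522.00) + 151 = 49/150.29 × 31.35 + 151 ≈ 161.22 → 161.
SO₂ 618.31: bracket 506.02–619.84 → index 151–200; slope 49/113.82, offset 112.29.
AQI = 151 + 49/113.82·112.29 ≈ 199.34 ⇒ 199.
Sub-indices: CO→91, NO₂→155, PM2.5→37, PM10→161, SO₂→199. Ranked high→low: 199, 161, 155, 91, 37. Second-highest sub-index = 161.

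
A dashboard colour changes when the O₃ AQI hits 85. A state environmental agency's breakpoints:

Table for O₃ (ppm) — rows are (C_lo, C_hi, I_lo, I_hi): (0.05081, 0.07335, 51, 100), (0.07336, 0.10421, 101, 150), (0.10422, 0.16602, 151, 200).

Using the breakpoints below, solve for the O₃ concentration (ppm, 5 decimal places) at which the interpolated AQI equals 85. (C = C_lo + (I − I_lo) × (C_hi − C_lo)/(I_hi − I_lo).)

AQI 85 lies in the 51–100 band, which corresponds to 0.05081–0.07335 ppm.
C = 0.05081 + (85−51)×(0.07335−0.05081)/(100−51) = 0.05081 + 34×0.02254/49 ≈ 0.0664500 ppm → 0.06645 ppm to 5 dp.

0.06645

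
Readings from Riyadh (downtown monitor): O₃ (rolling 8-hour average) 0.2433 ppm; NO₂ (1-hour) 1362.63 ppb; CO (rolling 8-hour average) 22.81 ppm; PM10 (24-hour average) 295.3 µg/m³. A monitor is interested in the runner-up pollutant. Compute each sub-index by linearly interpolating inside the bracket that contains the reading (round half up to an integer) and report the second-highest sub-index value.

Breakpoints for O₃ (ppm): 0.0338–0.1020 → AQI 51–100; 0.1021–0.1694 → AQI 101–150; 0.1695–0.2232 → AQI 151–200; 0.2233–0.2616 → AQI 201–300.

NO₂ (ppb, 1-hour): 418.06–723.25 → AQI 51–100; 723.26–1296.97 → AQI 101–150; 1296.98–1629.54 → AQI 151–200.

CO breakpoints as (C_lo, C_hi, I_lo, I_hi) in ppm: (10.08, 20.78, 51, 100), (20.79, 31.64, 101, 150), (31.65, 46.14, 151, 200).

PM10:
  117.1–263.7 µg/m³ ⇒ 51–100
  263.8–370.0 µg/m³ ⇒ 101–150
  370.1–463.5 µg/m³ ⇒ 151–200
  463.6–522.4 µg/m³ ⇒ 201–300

161

O₃: 0.2433 lies in 0.2233–0.2616, so I_lo=201, I_hi=300, C_lo=0.2233, C_hi=0.2616.
(300−201)/(0.2616−0.2233) × (0.2433−0.2233) + 201 = 99/0.0383 × 0.0200 + 201 ≈ 252.70 → 253.
NO₂: row 1296.98–1629.54 (AQI 151–200). (200−151)·(1362.63−1296.98)/(1629.54−1296.98) + 151 = 49·65.65/332.56 + 151 ≈ 160.67 → 161.
CO: 22.81 lies in 20.79–31.64, so I_lo=101, I_hi=150, C_lo=20.79, C_hi=31.64.
(150−101)/(31.64−20.79) × (22.81−20.79) + 101 = 49/10.85 × 2.02 + 101 ≈ 110.12 → 110.
PM10: 295.3 ∈ [263.8, 370.0] ↔ index [101, 150].
101 + (295.3−263.8)·(150−101)/(370.0−263.8) = 101 + 31.5·49/106.2 ≈ 115.53, so AQI = 116.
Sub-indices: O₃→253, NO₂→161, CO→110, PM10→116. Ranked high→low: 253, 161, 116, 110. Second-highest sub-index = 161.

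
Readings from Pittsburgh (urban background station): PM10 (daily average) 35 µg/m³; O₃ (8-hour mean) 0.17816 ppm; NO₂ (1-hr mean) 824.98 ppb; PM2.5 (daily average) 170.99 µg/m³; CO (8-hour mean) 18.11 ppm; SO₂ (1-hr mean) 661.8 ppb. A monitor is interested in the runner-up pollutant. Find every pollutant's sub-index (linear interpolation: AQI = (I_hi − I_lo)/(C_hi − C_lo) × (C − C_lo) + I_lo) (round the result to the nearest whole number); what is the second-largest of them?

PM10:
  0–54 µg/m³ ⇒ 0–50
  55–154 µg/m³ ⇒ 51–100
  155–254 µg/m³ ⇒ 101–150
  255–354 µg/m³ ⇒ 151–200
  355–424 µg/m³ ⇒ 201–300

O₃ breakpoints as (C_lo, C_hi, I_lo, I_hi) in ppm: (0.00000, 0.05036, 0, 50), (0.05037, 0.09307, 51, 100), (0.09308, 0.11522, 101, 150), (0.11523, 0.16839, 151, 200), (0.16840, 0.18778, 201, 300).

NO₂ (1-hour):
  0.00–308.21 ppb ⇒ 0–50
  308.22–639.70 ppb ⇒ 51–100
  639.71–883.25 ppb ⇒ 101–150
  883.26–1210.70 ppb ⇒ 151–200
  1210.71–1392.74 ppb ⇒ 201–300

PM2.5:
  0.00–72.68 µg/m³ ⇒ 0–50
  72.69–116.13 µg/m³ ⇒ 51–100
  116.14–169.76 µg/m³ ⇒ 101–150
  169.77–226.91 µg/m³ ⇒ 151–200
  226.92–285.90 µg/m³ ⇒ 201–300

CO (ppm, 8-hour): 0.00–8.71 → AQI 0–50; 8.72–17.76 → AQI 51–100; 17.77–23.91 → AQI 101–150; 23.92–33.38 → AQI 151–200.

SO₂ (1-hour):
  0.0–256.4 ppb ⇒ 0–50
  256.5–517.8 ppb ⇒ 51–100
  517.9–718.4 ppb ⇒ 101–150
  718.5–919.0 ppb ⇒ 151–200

152

PM10: 35 lies in 0–54, so I_lo=0, I_hi=50, C_lo=0, C_hi=54.
(50−0)/(54−0) × (35−0) + 0 = 50/54 × 35 + 0 ≈ 32.41 → 32.
O₃: row 0.16840–0.18778 (AQI 201–300). (300−201)·(0.17816−0.16840)/(0.18778−0.16840) + 201 = 99·0.00976/0.01938 + 201 ≈ 250.86 → 251.
NO₂: 824.98 lies in 639.71–883.25, so I_lo=101, I_hi=150, C_lo=639.71, C_hi=883.25.
(150−101)/(883.25−639.71) × (824.98−639.71) + 101 = 49/243.54 × 185.27 + 101 ≈ 138.28 → 138.
PM2.5 170.99: bracket 169.77–226.91 → index 151–200; slope 49/57.14, offset 1.22.
AQI = 151 + 49/57.14·1.22 ≈ 152.05 ⇒ 152.
CO: 18.11 ∈ [17.77, 23.91] ↔ index [101, 150].
101 + (18.11−17.77)·(150−101)/(23.91−17.77) = 101 + 0.34·49/6.14 ≈ 103.71, so AQI = 104.
SO₂: row 517.9–718.4 (AQI 101–150). (150−101)·(661.8−517.9)/(718.4−517.9) + 101 = 49·143.9/200.5 + 101 ≈ 136.17 → 136.
Sub-indices: PM10→32, O₃→251, NO₂→138, PM2.5→152, CO→104, SO₂→136. Ranked high→low: 251, 152, 138, 136, 104, 32. Second-highest sub-index = 152.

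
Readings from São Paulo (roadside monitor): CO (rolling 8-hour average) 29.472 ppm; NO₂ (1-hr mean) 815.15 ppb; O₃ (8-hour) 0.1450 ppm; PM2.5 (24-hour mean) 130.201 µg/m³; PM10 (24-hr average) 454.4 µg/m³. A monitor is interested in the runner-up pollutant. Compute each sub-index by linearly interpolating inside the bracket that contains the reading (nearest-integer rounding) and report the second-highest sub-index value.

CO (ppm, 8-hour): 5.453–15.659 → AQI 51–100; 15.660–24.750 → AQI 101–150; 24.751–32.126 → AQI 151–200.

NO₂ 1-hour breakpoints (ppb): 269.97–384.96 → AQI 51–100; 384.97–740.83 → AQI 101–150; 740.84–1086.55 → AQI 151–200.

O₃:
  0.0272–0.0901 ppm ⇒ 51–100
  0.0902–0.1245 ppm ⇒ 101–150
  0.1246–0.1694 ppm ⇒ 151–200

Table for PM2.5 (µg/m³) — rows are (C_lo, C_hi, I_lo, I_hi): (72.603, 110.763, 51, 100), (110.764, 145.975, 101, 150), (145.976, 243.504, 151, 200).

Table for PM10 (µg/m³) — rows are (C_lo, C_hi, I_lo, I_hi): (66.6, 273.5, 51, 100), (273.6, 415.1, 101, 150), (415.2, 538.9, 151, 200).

173

CO: 29.472 ∈ [24.751, 32.126] ↔ index [151, 200].
151 + (29.472−24.751)·(200−151)/(32.126−24.751) = 151 + 4.721·49/7.375 ≈ 182.37, so AQI = 182.
NO₂ 815.15: bracket 740.84–1086.55 → index 151–200; slope 49/345.71, offset 74.31.
AQI = 151 + 49/345.71·74.31 ≈ 161.53 ⇒ 162.
O₃: row 0.1246–0.1694 (AQI 151–200). (200−151)·(0.1450−0.1246)/(0.1694−0.1246) + 151 = 49·0.0204/0.0448 + 151 ≈ 173.31 → 173.
PM2.5: 130.201 lies in 110.764–145.975, so I_lo=101, I_hi=150, C_lo=110.764, C_hi=145.975.
(150−101)/(145.975−110.764) × (130.201−110.764) + 101 = 49/35.211 × 19.437 + 101 ≈ 128.05 → 128.
PM10: row 415.2–538.9 (AQI 151–200). (200−151)·(454.4−415.2)/(538.9−415.2) + 151 = 49·39.2/123.7 + 151 ≈ 166.53 → 167.
Sub-indices: CO→182, NO₂→162, O₃→173, PM2.5→128, PM10→167. Ranked high→low: 182, 173, 167, 162, 128. Second-highest sub-index = 173.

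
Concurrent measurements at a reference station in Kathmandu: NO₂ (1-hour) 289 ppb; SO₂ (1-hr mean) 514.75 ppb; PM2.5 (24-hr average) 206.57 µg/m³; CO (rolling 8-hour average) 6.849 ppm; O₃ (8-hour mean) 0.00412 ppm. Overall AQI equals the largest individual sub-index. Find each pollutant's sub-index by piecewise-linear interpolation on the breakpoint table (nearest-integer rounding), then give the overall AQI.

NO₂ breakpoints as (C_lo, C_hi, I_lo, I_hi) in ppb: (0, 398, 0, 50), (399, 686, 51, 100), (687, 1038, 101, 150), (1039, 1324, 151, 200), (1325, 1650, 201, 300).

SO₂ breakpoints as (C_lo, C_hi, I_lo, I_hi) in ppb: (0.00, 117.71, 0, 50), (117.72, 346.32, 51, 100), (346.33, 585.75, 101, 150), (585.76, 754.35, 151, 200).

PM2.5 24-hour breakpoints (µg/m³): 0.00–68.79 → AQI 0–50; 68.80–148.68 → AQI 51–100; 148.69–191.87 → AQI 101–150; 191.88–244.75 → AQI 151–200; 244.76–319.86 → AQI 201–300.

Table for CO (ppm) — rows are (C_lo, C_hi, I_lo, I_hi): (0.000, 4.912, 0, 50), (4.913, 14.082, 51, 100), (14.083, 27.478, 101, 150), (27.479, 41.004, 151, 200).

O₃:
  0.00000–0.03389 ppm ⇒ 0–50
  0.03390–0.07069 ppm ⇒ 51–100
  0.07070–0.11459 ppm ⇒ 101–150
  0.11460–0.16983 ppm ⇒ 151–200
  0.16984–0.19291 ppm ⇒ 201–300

165

NO₂ 289: bracket 0–398 → index 0–50; slope 50/398, offset 289.
AQI = 0 + 50/398·289 ≈ 36.31 ⇒ 36.
SO₂: row 346.33–585.75 (AQI 101–150). (150−101)·(514.75−346.33)/(585.75−346.33) + 101 = 49·168.42/239.42 + 101 ≈ 135.47 → 135.
PM2.5: 206.57 lies in 191.88–244.75, so I_lo=151, I_hi=200, C_lo=191.88, C_hi=244.75.
(200−151)/(244.75−191.88) × (206.57−191.88) + 151 = 49/52.87 × 14.69 + 151 ≈ 164.61 → 165.
CO: 6.849 ∈ [4.913, 14.082] ↔ index [51, 100].
51 + (6.849−4.913)·(100−51)/(14.082−4.913) = 51 + 1.936·49/9.169 ≈ 61.35, so AQI = 61.
O₃ 0.00412: bracket 0.00000–0.03389 → index 0–50; slope 50/0.03389, offset 0.00412.
AQI = 0 + 50/0.03389·0.00412 ≈ 6.08 ⇒ 6.
Sub-indices: NO₂→36, SO₂→135, PM2.5→165, CO→61, O₃→6. Overall AQI = max = 165; dominant pollutant is PM2.5.
AQI 165: Unhealthy.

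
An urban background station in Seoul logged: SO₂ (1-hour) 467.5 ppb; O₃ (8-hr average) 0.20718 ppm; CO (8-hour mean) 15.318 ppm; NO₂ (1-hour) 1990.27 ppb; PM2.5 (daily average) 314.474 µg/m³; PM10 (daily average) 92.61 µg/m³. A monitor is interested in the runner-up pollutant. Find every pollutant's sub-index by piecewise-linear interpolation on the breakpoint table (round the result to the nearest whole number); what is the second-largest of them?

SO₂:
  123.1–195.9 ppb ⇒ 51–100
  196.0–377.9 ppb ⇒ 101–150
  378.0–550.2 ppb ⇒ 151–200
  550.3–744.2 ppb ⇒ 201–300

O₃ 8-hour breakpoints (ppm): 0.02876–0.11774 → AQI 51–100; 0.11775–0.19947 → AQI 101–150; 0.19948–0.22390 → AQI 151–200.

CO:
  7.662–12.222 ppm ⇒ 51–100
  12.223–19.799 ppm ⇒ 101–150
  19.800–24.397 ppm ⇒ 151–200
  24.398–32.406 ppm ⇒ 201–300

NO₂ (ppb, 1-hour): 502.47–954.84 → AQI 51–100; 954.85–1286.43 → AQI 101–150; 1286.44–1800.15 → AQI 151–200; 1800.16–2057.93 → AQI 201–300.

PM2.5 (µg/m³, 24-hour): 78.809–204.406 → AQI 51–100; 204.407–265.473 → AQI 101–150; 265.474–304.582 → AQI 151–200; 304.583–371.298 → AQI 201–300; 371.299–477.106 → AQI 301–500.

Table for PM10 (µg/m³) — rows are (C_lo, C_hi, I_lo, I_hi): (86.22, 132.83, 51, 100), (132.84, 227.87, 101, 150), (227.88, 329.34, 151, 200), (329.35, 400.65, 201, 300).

SO₂: 467.5 lies in 378.0–550.2, so I_lo=151, I_hi=200, C_lo=378.0, C_hi=550.2.
(200−151)/(550.2−378.0) × (467.5−378.0) + 151 = 49/172.2 × 89.5 + 151 ≈ 176.47 → 176.
O₃ 0.20718: bracket 0.19948–0.22390 → index 151–200; slope 49/0.02442, offset 0.00770.
AQI = 151 + 49/0.02442·0.00770 ≈ 166.45 ⇒ 166.
CO: 15.318 lies in 12.223–19.799, so I_lo=101, I_hi=150, C_lo=12.223, C_hi=19.799.
(150−101)/(19.799−12.223) × (15.318−12.223) + 101 = 49/7.576 × 3.095 + 101 ≈ 121.02 → 121.
NO₂ 1990.27: bracket 1800.16–2057.93 → index 201–300; slope 99/257.77, offset 190.11.
AQI = 201 + 99/257.77·190.11 ≈ 274.01 ⇒ 274.
PM2.5: 314.474 ∈ [304.583, 371.298] ↔ index [201, 300].
201 + (314.474−304.583)·(300−201)/(371.298−304.583) = 201 + 9.891·99/66.715 ≈ 215.68, so AQI = 216.
PM10: row 86.22–132.83 (AQI 51–100). (100−51)·(92.61−86.22)/(132.83−86.22) + 51 = 49·6.39/46.61 + 51 ≈ 57.72 → 58.
Sub-indices: SO₂→176, O₃→166, CO→121, NO₂→274, PM2.5→216, PM10→58. Ranked high→low: 274, 216, 176, 166, 121, 58. Second-highest sub-index = 216.

216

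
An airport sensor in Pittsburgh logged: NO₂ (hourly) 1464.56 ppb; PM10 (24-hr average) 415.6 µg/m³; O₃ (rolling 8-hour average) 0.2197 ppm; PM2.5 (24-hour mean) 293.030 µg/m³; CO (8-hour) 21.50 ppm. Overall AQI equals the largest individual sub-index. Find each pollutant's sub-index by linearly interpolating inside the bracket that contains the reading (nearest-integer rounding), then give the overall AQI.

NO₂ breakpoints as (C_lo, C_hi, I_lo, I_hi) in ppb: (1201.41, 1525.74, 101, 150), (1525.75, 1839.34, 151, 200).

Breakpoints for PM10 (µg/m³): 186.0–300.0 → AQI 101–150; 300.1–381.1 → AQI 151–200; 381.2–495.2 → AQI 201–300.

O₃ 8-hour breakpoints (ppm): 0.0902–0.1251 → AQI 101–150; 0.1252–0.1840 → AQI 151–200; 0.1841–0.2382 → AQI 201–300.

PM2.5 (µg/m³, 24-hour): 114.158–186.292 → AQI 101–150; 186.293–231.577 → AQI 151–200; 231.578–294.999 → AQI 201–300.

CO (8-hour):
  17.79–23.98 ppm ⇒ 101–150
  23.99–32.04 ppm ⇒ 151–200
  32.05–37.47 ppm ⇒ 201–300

NO₂ 1464.56: bracket 1201.41–1525.74 → index 101–150; slope 49/324.33, offset 263.15.
AQI = 101 + 49/324.33·263.15 ≈ 140.76 ⇒ 141.
PM10: 415.6 ∈ [381.2, 495.2] ↔ index [201, 300].
201 + (415.6−381.2)·(300−201)/(495.2−381.2) = 201 + 34.4·99/114.0 ≈ 230.87, so AQI = 231.
O₃: 0.2197 ∈ [0.1841, 0.2382] ↔ index [201, 300].
201 + (0.2197−0.1841)·(300−201)/(0.2382−0.1841) = 201 + 0.0356·99/0.0541 ≈ 266.15, so AQI = 266.
PM2.5: 293.030 ∈ [231.578, 294.999] ↔ index [201, 300].
201 + (293.030−231.578)·(300−201)/(294.999−231.578) = 201 + 61.452·99/63.421 ≈ 296.93, so AQI = 297.
CO: 21.50 lies in 17.79–23.98, so I_lo=101, I_hi=150, C_lo=17.79, C_hi=23.98.
(150−101)/(23.98−17.79) × (21.50−17.79) + 101 = 49/6.19 × 3.71 + 101 ≈ 130.37 → 130.
Sub-indices: NO₂→141, PM10→231, O₃→266, PM2.5→297, CO→130. Overall AQI = max = 297; dominant pollutant is PM2.5.

297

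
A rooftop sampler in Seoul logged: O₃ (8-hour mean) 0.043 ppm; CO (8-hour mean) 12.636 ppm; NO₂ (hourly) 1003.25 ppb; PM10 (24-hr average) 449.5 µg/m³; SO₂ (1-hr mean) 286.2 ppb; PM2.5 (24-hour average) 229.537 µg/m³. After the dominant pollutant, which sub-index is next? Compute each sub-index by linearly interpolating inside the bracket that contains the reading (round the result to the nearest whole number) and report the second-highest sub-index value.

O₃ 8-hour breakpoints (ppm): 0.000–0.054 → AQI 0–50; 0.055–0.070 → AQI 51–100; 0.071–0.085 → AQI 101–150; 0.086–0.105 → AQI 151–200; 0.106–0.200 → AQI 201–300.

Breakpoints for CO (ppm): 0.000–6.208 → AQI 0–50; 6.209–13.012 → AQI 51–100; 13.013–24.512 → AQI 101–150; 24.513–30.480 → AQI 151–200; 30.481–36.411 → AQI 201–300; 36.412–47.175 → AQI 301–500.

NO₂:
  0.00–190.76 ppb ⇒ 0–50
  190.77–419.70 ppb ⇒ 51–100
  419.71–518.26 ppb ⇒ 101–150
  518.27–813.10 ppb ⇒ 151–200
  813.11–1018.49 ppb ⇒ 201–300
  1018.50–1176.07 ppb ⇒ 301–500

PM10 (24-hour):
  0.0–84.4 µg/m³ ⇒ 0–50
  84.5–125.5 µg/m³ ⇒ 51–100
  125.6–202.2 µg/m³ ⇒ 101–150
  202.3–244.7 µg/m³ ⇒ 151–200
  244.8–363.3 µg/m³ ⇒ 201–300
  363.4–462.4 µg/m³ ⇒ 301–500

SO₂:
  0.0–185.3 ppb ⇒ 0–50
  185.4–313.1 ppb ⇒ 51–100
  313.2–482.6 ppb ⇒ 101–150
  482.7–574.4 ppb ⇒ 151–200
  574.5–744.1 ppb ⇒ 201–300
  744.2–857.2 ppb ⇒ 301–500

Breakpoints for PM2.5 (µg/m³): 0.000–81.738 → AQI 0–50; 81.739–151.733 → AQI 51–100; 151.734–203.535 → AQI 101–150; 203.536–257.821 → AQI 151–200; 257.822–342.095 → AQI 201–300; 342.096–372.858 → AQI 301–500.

293

O₃ 0.043: bracket 0.000–0.054 → index 0–50; slope 50/0.054, offset 0.043.
AQI = 0 + 50/0.054·0.043 ≈ 39.81 ⇒ 40.
CO: 12.636 lies in 6.209–13.012, so I_lo=51, I_hi=100, C_lo=6.209, C_hi=13.012.
(100−51)/(13.012−6.209) × (12.636−6.209) + 51 = 49/6.803 × 6.427 + 51 ≈ 97.29 → 97.
NO₂: row 813.11–1018.49 (AQI 201–300). (300−201)·(1003.25−813.11)/(1018.49−813.11) + 201 = 99·190.14/205.38 + 201 ≈ 292.65 → 293.
PM10: 449.5 lies in 363.4–462.4, so I_lo=301, I_hi=500, C_lo=363.4, C_hi=462.4.
(500−301)/(462.4−363.4) × (449.5−363.4) + 301 = 199/99.0 × 86.1 + 301 ≈ 474.07 → 474.
SO₂ 286.2: bracket 185.4–313.1 → index 51–100; slope 49/127.7, offset 100.8.
AQI = 51 + 49/127.7·100.8 ≈ 89.68 ⇒ 90.
PM2.5: 229.537 ∈ [203.536, 257.821] ↔ index [151, 200].
151 + (229.537−203.536)·(200−151)/(257.821−203.536) = 151 + 26.001·49/54.285 ≈ 174.47, so AQI = 174.
Sub-indices: O₃→40, CO→97, NO₂→293, PM10→474, SO₂→90, PM2.5→174. Ranked high→low: 474, 293, 174, 97, 90, 40. Second-highest sub-index = 293.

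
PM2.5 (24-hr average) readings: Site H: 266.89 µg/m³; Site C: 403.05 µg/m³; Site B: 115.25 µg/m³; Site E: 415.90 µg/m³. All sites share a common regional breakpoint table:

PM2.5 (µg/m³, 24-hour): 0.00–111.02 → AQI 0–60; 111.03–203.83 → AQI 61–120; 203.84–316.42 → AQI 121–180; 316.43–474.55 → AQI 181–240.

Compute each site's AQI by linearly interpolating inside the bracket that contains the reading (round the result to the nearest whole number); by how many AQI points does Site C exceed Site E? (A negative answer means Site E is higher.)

-5

Site H: 266.89 ∈ [203.84, 316.42] ↔ index [121, 180].
121 + (266.89−203.84)·(180−121)/(316.42−203.84) = 121 + 63.05·59/112.58 ≈ 154.04, so AQI = 154.
Site C: 403.05 ∈ [316.43, 474.55] ↔ index [181, 240].
181 + (403.05−316.43)·(240−181)/(474.55−316.43) = 181 + 86.62·59/158.12 ≈ 213.32, so AQI = 213.
Site B: row 111.03–203.83 (AQI 61–120). (120−61)·(115.25−111.03)/(203.83−111.03) + 61 = 59·4.22/92.80 + 61 ≈ 63.68 → 64.
Site E: 415.90 ∈ [316.43, 474.55] ↔ index [181, 240].
181 + (415.90−316.43)·(240−181)/(474.55−316.43) = 181 + 99.47·59/158.12 ≈ 218.12, so AQI = 218.
AQIs: Site H=154, Site C=213, Site B=64, Site E=218. Site C (213) − Site E (218) = -5.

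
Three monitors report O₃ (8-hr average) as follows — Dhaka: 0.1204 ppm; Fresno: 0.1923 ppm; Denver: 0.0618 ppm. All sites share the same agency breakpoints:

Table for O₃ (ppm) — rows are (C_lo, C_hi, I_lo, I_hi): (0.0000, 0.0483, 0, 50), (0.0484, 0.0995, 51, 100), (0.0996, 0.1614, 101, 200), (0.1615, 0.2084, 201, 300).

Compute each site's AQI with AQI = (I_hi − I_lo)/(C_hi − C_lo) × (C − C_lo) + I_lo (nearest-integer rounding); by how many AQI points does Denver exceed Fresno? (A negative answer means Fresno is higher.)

Dhaka: 0.1204 ∈ [0.0996, 0.1614] ↔ index [101, 200].
101 + (0.1204−0.0996)·(200−101)/(0.1614−0.0996) = 101 + 0.0208·99/0.0618 ≈ 134.32, so AQI = 134.
Fresno 0.1923: bracket 0.1615–0.2084 → index 201–300; slope 99/0.0469, offset 0.0308.
AQI = 201 + 99/0.0469·0.0308 ≈ 266.01 ⇒ 266.
Denver: 0.0618 lies in 0.0484–0.0995, so I_lo=51, I_hi=100, C_lo=0.0484, C_hi=0.0995.
(100−51)/(0.0995−0.0484) × (0.0618−0.0484) + 51 = 49/0.0511 × 0.0134 + 51 ≈ 63.85 → 64.
AQIs: Dhaka=134, Fresno=266, Denver=64. Denver (64) − Fresno (266) = -202.

-202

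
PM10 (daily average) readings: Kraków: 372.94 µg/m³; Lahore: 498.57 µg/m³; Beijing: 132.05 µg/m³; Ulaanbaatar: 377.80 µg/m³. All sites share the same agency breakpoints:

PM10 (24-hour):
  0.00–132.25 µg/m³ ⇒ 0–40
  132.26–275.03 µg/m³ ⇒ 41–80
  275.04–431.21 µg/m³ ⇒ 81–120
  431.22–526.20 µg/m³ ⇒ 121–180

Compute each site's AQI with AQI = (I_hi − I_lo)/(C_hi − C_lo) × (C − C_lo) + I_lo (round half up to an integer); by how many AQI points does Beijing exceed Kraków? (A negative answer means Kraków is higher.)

Kraków 372.94: bracket 275.04–431.21 → index 81–120; slope 39/156.17, offset 97.90.
AQI = 81 + 39/156.17·97.90 ≈ 105.45 ⇒ 105.
Lahore: 498.57 lies in 431.22–526.20, so I_lo=121, I_hi=180, C_lo=431.22, C_hi=526.20.
(180−121)/(526.20−431.22) × (498.57−431.22) + 121 = 59/94.98 × 67.35 + 121 ≈ 162.84 → 163.
Beijing 132.05: bracket 0.00–132.25 → index 0–40; slope 40/132.25, offset 132.05.
AQI = 0 + 40/132.25·132.05 ≈ 39.94 ⇒ 40.
Ulaanbaatar: 377.80 lies in 275.04–431.21, so I_lo=81, I_hi=120, C_lo=275.04, C_hi=431.21.
(120−81)/(431.21−275.04) × (377.80−275.04) + 81 = 39/156.17 × 102.76 + 81 ≈ 106.66 → 107.
AQIs: Kraków=105, Lahore=163, Beijing=40, Ulaanbaatar=107. Beijing (40) − Kraków (105) = -65.

-65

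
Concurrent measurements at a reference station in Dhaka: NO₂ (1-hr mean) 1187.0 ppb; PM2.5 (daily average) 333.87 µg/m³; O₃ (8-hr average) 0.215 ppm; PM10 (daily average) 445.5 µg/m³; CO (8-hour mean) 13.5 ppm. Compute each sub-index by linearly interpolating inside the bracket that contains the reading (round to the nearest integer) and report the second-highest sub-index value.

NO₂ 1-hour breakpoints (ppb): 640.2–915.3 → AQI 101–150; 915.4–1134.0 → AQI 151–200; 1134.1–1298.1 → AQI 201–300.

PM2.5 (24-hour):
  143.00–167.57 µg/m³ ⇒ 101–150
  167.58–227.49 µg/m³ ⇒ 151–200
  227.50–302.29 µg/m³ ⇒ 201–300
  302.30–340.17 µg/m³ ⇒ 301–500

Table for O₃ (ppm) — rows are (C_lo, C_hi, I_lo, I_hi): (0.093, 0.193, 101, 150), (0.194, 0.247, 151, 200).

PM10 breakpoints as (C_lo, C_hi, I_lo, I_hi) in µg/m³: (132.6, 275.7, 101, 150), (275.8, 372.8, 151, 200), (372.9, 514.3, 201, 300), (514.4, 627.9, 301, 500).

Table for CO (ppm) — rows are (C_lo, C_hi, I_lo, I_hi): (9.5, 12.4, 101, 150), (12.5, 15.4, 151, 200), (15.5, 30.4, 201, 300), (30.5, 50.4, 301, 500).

252

NO₂: 1187.0 lies in 1134.1–1298.1, so I_lo=201, I_hi=300, C_lo=1134.1, C_hi=1298.1.
(300−201)/(1298.1−1134.1) × (1187.0−1134.1) + 201 = 99/164.0 × 52.9 + 201 ≈ 232.93 → 233.
PM2.5: 333.87 ∈ [302.30, 340.17] ↔ index [301, 500].
301 + (333.87−302.30)·(500−301)/(340.17−302.30) = 301 + 31.57·199/37.87 ≈ 466.89, so AQI = 467.
O₃: row 0.194–0.247 (AQI 151–200). (200−151)·(0.215−0.194)/(0.247−0.194) + 151 = 49·0.021/0.053 + 151 ≈ 170.42 → 170.
PM10: row 372.9–514.3 (AQI 201–300). (300−201)·(445.5−372.9)/(514.3−372.9) + 201 = 99·72.6/141.4 + 201 ≈ 251.83 → 252.
CO: 13.5 lies in 12.5–15.4, so I_lo=151, I_hi=200, C_lo=12.5, C_hi=15.4.
(200−151)/(15.4−12.5) × (13.5−12.5) + 151 = 49/2.9 × 1.0 + 151 ≈ 167.90 → 168.
Sub-indices: NO₂→233, PM2.5→467, O₃→170, PM10→252, CO→168. Ranked high→low: 467, 252, 233, 170, 168. Second-highest sub-index = 252.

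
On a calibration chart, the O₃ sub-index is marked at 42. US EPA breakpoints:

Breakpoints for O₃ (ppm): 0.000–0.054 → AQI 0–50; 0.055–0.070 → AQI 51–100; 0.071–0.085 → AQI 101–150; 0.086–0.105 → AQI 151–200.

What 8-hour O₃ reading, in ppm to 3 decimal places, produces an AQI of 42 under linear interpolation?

0.045

AQI 42 lies in the 0–50 band, which corresponds to 0.000–0.054 ppm.
C = 0.000 + (42−0)×(0.054−0.000)/(50−0) = 0.000 + 42×0.054/50 ≈ 0.04536 ppm → 0.045 ppm to 3 dp.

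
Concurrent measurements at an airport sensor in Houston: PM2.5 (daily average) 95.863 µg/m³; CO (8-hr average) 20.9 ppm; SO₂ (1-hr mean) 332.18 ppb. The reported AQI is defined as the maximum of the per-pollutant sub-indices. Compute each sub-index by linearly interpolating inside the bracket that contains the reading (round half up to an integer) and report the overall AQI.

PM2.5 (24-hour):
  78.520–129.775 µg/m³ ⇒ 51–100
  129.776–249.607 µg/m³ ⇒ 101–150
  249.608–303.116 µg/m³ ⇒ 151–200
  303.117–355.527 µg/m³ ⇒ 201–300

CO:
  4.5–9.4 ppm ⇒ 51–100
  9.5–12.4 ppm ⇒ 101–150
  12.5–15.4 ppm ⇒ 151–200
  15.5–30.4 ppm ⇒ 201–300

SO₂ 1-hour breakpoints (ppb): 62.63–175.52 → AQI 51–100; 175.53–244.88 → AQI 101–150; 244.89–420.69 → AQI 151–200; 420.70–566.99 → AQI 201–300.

237

PM2.5: row 78.520–129.775 (AQI 51–100). (100−51)·(95.863−78.520)/(129.775−78.520) + 51 = 49·17.343/51.255 + 51 ≈ 67.58 → 68.
CO: row 15.5–30.4 (AQI 201–300). (300−201)·(20.9−15.5)/(30.4−15.5) + 201 = 99·5.4/14.9 + 201 ≈ 236.88 → 237.
SO₂ 332.18: bracket 244.89–420.69 → index 151–200; slope 49/175.80, offset 87.29.
AQI = 151 + 49/175.80·87.29 ≈ 175.33 ⇒ 175.
Sub-indices: PM2.5→68, CO→237, SO₂→175. Overall AQI = max = 237; dominant pollutant is CO.
AQI 237: Very Unhealthy.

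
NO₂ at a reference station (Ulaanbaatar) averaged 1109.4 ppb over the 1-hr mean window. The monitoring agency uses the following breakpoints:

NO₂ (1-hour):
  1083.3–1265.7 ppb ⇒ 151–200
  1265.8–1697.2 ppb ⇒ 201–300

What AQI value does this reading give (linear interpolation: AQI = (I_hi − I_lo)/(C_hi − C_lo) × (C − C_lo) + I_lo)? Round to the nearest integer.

NO₂: 1109.4 lies in 1083.3–1265.7, so I_lo=151, I_hi=200, C_lo=1083.3, C_hi=1265.7.
(200−151)/(1265.7−1083.3) × (1109.4−1083.3) + 151 = 49/182.4 × 26.1 + 151 ≈ 158.01 → 158.

158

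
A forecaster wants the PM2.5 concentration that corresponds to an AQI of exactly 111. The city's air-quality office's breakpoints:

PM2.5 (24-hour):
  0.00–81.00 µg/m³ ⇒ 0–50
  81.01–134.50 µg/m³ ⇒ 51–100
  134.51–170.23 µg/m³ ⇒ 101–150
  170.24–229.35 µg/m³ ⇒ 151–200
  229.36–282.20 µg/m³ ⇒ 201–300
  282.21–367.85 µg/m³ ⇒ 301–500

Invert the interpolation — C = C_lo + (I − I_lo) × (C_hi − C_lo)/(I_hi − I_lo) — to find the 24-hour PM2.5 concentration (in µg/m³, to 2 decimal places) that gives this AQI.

141.80

AQI 111 lies in the 101–150 band, which corresponds to 134.51–170.23 µg/m³.
C = 134.51 + (111−101)×(170.23−134.51)/(150−101) = 134.51 + 10×35.72/49 ≈ 141.7998 µg/m³ → 141.80 µg/m³ to 2 dp.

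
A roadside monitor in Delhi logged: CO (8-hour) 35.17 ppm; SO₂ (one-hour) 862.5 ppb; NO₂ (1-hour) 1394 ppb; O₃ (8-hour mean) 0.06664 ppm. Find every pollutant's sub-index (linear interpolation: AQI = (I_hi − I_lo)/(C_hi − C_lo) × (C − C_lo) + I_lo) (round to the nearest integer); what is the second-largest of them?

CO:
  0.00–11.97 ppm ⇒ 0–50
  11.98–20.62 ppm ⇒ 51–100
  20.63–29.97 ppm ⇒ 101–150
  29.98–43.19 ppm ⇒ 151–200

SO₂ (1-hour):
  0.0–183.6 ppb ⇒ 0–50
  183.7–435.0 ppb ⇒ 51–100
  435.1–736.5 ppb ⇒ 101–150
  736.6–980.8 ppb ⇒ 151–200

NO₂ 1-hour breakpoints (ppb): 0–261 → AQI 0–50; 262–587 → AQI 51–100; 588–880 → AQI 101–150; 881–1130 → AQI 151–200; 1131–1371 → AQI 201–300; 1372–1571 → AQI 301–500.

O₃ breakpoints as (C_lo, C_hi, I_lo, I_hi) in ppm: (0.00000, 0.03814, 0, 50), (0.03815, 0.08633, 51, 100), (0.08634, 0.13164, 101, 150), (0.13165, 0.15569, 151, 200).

CO: 35.17 ∈ [29.98, 43.19] ↔ index [151, 200].
151 + (35.17−29.98)·(200−151)/(43.19−29.98) = 151 + 5.19·49/13.21 ≈ 170.25, so AQI = 170.
SO₂: 862.5 lies in 736.6–980.8, so I_lo=151, I_hi=200, C_lo=736.6, C_hi=980.8.
(200−151)/(980.8−736.6) × (862.5−736.6) + 151 = 49/244.2 × 125.9 + 151 ≈ 176.26 → 176.
NO₂: 1394 lies in 1372–1571, so I_lo=301, I_hi=500, C_lo=1372, C_hi=1571.
(500−301)/(1571−1372) × (1394−1372) + 301 = 199/199 × 22 + 301 ≈ 323.00 → 323.
O₃: 0.06664 ∈ [0.03815, 0.08633] ↔ index [51, 100].
51 + (0.06664−0.03815)·(100−51)/(0.08633−0.03815) = 51 + 0.02849·49/0.04818 ≈ 79.97, so AQI = 80.
Sub-indices: CO→170, SO₂→176, NO₂→323, O₃→80. Ranked high→low: 323, 176, 170, 80. Second-highest sub-index = 176.

176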